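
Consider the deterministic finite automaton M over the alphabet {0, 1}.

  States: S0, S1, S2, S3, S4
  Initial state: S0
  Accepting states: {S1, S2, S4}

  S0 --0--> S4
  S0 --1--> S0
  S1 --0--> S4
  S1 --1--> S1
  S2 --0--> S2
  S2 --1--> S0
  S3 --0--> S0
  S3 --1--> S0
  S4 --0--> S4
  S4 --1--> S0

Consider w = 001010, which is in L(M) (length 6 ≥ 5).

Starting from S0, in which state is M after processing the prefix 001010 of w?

Run of M on the first 6 characters of w = 0 0 1 0 1 0:
  step 0: S0  (start)
  step 1: S4  (read 0: S0→S4)
  step 2: S4  (read 0: S4→S4)
  step 3: S0  (read 1: S4→S0)
  step 4: S4  (read 0: S0→S4)
  step 5: S0  (read 1: S4→S0)
  step 6: S4  (read 0: S0→S4)

After reading 6 characters, M is in state S4.

S4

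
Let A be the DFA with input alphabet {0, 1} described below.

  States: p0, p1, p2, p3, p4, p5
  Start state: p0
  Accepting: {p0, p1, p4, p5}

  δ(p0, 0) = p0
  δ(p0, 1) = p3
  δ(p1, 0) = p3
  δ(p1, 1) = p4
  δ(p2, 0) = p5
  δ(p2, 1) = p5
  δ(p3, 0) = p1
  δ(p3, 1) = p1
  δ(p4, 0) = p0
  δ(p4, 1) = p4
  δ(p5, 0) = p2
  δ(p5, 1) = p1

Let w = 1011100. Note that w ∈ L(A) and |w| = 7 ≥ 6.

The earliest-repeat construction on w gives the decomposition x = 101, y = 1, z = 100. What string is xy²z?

xy^2z = 101·1·1·100 = 10111100.
Reading y = 1 takes A from p4 back to p4, so after x·y·y the machine is still in p4, and z then leads to the accepting state p0. Hence 10111100 ∈ L(A).

10111100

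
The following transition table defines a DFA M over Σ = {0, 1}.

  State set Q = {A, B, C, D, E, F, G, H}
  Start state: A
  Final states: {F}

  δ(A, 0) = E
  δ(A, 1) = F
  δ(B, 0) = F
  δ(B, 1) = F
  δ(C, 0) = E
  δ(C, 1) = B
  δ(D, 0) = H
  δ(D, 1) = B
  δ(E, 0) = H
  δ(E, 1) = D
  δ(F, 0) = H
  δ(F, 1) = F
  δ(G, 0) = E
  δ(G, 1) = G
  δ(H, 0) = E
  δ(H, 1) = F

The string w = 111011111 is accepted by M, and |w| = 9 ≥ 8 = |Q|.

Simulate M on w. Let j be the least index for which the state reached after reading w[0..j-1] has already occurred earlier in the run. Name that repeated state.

F

Run of M on w = 1 1 1 0 1 1 1 1 1:
  step 0: A  (start)
  step 1: F  (read 1: A→F)
  step 2: F  (read 1: F→F)   ← first repeat (F seen earlier)
  step 3: F  (read 1: F→F)
  step 4: H  (read 0: F→H)
  step 5: F  (read 1: H→F)
  step 6: F  (read 1: F→F)
  step 7: F  (read 1: F→F)
  step 8: F  (read 1: F→F)
  step 9: F  (read 1: F→F)

The earliest repeat is at step j = 2: M is in F, which it already visited at step i = 1.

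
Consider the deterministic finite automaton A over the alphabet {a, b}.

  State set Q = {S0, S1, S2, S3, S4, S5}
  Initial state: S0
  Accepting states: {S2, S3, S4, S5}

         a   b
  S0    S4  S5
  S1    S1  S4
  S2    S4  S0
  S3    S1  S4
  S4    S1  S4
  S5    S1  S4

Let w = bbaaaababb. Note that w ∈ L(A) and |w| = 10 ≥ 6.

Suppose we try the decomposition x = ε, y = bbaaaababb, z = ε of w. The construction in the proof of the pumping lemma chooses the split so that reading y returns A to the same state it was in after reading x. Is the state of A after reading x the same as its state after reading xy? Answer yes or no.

no

Run of A on the first 10 characters of w = b b a a a a b a b b:
  step 0: S0  (start)
  step 1: S5  (read b: S0→S5)
  step 2: S4  (read b: S5→S4)
  step 3: S1  (read a: S4→S1)
  step 4: S1  (read a: S1→S1)
  step 5: S1  (read a: S1→S1)
  step 6: S1  (read a: S1→S1)
  step 7: S4  (read b: S1→S4)
  step 8: S1  (read a: S4→S1)
  step 9: S4  (read b: S1→S4)
  step 10: S4  (read b: S4→S4)

After x (step 0): S0. After xy (step 10): S4.
They differ (S0 ≠ S4), so y is not a cycle from the state after x; this split is not the one the pumping-lemma construction produces, and pumping y need not keep the string in L(A).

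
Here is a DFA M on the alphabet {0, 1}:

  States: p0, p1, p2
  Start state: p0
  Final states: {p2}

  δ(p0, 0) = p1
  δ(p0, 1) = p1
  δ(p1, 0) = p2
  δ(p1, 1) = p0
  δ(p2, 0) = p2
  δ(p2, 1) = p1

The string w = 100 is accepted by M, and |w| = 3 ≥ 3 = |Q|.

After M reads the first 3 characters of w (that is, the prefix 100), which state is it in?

p2

Run of M on the first 3 characters of w = 1 0 0:
  step 0: p0  (start)
  step 1: p1  (read 1: p0→p1)
  step 2: p2  (read 0: p1→p2)
  step 3: p2  (read 0: p2→p2)

After reading 3 characters, M is in state p2.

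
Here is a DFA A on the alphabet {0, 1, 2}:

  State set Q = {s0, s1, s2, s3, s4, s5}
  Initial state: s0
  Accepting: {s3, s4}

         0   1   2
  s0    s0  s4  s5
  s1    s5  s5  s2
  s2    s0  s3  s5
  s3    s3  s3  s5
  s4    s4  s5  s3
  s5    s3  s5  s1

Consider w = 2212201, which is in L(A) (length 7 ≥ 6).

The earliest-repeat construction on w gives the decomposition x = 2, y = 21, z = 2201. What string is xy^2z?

221212201

xy^2z = 2·21·21·2201 = 221212201.
Reading y = 21 takes A from s5 back to s5, so after x·y·y the machine is still in s5, and z then leads to the accepting state s4. Hence 221212201 ∈ L(A).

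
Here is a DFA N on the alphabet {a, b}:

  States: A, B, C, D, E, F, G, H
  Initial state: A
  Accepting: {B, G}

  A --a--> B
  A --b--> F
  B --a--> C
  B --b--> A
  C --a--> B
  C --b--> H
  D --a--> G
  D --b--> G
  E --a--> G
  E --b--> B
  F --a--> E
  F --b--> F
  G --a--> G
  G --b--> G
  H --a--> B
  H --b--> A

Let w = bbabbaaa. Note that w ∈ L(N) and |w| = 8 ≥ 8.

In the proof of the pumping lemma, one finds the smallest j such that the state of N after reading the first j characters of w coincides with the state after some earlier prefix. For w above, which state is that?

State sequence: A -b-> F -b-> F -a-> E -b-> B -b-> A -a-> B -a-> C -a-> B
First repeat at step 2: F was already visited.

The earliest repeat is at step j = 2: N is in F, which it already visited at step i = 1.

F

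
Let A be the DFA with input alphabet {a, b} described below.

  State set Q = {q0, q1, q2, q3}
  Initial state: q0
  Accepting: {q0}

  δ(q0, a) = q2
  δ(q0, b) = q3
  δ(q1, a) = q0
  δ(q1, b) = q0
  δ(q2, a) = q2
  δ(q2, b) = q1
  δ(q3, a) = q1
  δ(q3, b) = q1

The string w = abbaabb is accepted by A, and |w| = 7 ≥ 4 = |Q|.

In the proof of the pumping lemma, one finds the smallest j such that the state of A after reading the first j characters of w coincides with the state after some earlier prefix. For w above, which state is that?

q0

State sequence: q0 -a-> q2 -b-> q1 -b-> q0 -a-> q2 -a-> q2 -b-> q1 -b-> q0
First repeat at step 3: q0 was already visited.

The earliest repeat is at step j = 3: A is in q0, which it already visited at step i = 0.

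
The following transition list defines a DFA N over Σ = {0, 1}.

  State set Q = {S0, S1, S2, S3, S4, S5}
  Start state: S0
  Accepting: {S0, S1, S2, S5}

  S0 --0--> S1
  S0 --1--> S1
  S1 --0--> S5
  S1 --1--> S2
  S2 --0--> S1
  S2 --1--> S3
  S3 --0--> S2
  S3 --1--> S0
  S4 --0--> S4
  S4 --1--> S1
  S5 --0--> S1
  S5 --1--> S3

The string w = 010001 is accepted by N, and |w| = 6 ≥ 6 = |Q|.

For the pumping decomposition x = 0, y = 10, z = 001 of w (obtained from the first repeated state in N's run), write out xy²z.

01010001

xy^2z = 0·10·10·001 = 01010001.
Reading y = 10 takes N from S1 back to S1, so after x·y·y the machine is still in S1, and z then leads to the accepting state S2. Hence 01010001 ∈ L(N).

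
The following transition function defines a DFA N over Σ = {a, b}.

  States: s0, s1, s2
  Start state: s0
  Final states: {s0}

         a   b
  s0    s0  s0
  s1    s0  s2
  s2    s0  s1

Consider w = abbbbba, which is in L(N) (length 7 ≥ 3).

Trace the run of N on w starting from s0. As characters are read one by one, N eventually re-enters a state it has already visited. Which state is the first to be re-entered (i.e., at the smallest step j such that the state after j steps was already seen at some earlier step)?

Run of N on w = a b b b b b a:
  step 0: s0  (start)
  step 1: s0  (read a: s0→s0)   ← first repeat (s0 seen earlier)
  step 2: s0  (read b: s0→s0)
  step 3: s0  (read b: s0→s0)
  step 4: s0  (read b: s0→s0)
  step 5: s0  (read b: s0→s0)
  step 6: s0  (read b: s0→s0)
  step 7: s0  (read a: s0→s0)

The earliest repeat is at step j = 1: N is in s0, which it already visited at step i = 0.
Pumping length from the standard proof: p = 3 (the number of states). The repeated state found above gives |xy| = j ≤ 3 and |y| = j − i ≥ 1.

s0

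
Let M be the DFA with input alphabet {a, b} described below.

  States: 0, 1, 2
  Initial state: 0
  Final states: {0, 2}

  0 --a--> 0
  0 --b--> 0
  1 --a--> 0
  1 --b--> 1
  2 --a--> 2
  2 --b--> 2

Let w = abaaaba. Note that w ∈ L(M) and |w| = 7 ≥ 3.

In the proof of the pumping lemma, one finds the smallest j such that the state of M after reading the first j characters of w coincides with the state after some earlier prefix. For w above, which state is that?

0

State sequence: 0 -a-> 0 -b-> 0 -a-> 0 -a-> 0 -a-> 0 -b-> 0 -a-> 0
First repeat at step 1: 0 was already visited.

The earliest repeat is at step j = 1: M is in 0, which it already visited at step i = 0.
Pumping length from the standard proof: p = 3 (the number of states). The repeated state found above gives |xy| = j ≤ 3 and |y| = j − i ≥ 1.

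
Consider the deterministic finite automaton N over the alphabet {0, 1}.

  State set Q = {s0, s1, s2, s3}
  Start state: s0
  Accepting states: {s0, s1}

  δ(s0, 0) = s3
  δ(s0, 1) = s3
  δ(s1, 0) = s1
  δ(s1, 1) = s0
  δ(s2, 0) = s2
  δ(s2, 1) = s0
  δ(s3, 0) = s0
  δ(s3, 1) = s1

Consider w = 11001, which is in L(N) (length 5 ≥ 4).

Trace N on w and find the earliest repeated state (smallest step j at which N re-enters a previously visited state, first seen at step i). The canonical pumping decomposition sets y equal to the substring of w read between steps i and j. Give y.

State sequence: s0 -1-> s3 -1-> s1 -0-> s1 -0-> s1 -1-> s0
First repeat at step 3: s1 was already visited.

So i = 2, j = 3, giving x = w[0:2] = 11, y = w[2:3] = 0, z = w[3:5] = 01.
Check: |xy| = 3 ≤ 4 and |y| = 1 ≥ 1. Reading y takes N from s1 back to s1, so every xyⁱz is accepted.
Pumping length from the standard proof: p = 4 (the number of states). The repeated state found above gives |xy| = j ≤ 4 and |y| = j − i ≥ 1.

0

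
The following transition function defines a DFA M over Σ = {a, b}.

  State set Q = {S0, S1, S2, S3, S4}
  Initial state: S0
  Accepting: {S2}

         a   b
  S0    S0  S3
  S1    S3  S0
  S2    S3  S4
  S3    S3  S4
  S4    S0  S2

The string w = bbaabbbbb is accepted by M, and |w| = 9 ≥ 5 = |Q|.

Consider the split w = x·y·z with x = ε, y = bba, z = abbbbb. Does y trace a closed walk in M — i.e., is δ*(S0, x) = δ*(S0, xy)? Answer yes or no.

yes

Run of M on the first 3 characters of w = b b a:
  step 0: S0  (start)
  step 1: S3  (read b: S0→S3)
  step 2: S4  (read b: S3→S4)
  step 3: S0  (read a: S4→S0)

After x (step 0): S0. After xy (step 3): S0.
They match, so y = bba drives M around a cycle from S0 back to itself; pumping y any number of times keeps M in S0 before reading z, and xyⁱz ∈ L(M) for every i ≥ 0.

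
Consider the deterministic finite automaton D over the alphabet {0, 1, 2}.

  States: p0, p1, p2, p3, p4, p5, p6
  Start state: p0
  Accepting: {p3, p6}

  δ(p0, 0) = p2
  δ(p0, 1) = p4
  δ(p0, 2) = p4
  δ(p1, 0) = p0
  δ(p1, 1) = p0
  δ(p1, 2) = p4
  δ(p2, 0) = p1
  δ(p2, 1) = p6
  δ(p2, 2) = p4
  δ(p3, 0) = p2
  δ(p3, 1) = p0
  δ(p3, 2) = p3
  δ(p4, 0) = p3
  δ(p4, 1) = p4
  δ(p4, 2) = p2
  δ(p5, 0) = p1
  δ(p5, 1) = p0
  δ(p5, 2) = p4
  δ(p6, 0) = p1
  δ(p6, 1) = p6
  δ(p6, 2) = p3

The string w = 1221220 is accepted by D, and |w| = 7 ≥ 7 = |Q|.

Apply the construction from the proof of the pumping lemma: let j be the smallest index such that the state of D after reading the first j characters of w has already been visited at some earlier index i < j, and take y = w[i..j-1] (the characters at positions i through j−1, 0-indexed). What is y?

22

State sequence: p0 -1-> p4 -2-> p2 -2-> p4 -1-> p4 -2-> p2 -2-> p4 -0-> p3
First repeat at step 3: p4 was already visited.

So i = 1, j = 3, giving x = w[0:1] = 1, y = w[1:3] = 22, z = w[3:7] = 1220.
Check: |xy| = 3 ≤ 7 and |y| = 2 ≥ 1. Reading y takes D from p4 back to p4, so every xyⁱz is accepted.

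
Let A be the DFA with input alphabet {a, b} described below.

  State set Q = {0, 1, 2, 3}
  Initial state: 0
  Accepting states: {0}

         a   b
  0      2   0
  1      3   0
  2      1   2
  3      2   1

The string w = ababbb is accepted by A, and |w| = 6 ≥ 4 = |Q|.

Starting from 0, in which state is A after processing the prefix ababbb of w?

Run of A on the first 6 characters of w = a b a b b b:
  step 0: 0  (start)
  step 1: 2  (read a: 0→2)
  step 2: 2  (read b: 2→2)
  step 3: 1  (read a: 2→1)
  step 4: 0  (read b: 1→0)
  step 5: 0  (read b: 0→0)
  step 6: 0  (read b: 0→0)

After reading 6 characters, A is in state 0.

0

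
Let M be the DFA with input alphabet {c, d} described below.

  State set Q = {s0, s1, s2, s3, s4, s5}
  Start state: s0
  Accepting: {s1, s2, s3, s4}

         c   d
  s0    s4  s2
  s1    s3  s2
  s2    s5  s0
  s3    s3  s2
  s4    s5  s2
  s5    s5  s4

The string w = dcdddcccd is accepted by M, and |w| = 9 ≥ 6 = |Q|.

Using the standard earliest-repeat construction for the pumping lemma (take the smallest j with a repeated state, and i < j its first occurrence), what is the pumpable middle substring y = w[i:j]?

cdd

Run of M on w = d c d d d c c c d:
  step 0: s0  (start)
  step 1: s2  (read d: s0→s2)
  step 2: s5  (read c: s2→s5)
  step 3: s4  (read d: s5→s4)
  step 4: s2  (read d: s4→s2)   ← first repeat (s2 seen earlier)
  step 5: s0  (read d: s2→s0)
  step 6: s4  (read c: s0→s4)
  step 7: s5  (read c: s4→s5)
  step 8: s5  (read c: s5→s5)
  step 9: s4  (read d: s5→s4)

So i = 1, j = 4, giving x = w[0:1] = d, y = w[1:4] = cdd, z = w[4:9] = dcccd.
Check: |xy| = 4 ≤ 6 and |y| = 3 ≥ 1. Reading y takes M from s2 back to s2, so every xyⁱz is accepted.
The DFA has 6 states, so the proof of the pumping lemma guarantees a repeated state among the first 6+1 visited; the segment between the two visits is the pumpable y.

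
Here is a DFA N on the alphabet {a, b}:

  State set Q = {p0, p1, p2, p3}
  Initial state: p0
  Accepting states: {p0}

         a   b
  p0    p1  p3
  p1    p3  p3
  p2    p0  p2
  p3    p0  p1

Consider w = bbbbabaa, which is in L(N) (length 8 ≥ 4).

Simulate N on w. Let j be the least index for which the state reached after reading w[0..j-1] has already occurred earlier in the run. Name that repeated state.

State sequence: p0 -b-> p3 -b-> p1 -b-> p3 -b-> p1 -a-> p3 -b-> p1 -a-> p3 -a-> p0
First repeat at step 3: p3 was already visited.

The earliest repeat is at step j = 3: N is in p3, which it already visited at step i = 1.
The DFA has 4 states, so the proof of the pumping lemma guarantees a repeated state among the first 4+1 visited; the segment between the two visits is the pumpable y.

p3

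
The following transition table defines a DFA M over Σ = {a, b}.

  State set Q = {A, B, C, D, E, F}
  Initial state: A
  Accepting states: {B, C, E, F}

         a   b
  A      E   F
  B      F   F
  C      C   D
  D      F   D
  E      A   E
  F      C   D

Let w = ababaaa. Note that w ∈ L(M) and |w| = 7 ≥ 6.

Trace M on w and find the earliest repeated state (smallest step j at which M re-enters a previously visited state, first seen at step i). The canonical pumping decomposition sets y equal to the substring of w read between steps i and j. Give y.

State sequence: A -a-> E -b-> E -a-> A -b-> F -a-> C -a-> C -a-> C
First repeat at step 2: E was already visited.

So i = 1, j = 2, giving x = w[0:1] = a, y = w[1:2] = b, z = w[2:7] = abaaa.
Check: |xy| = 2 ≤ 6 and |y| = 1 ≥ 1. Reading y takes M from E back to E, so every xyⁱz is accepted.
Since M has 6 states, any run of length ≥ 6 visits 6+1 states, so by pigeonhole some state repeats within the first 6 steps — that repeat gives the pumpable loop.

b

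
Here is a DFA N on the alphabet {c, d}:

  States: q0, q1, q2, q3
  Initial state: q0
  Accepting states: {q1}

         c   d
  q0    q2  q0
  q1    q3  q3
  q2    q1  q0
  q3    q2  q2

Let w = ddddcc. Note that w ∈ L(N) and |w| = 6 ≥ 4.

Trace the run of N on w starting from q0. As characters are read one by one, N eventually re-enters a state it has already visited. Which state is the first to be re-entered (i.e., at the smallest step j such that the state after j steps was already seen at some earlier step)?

Run of N on w = d d d d c c:
  step 0: q0  (start)
  step 1: q0  (read d: q0→q0)   ← first repeat (q0 seen earlier)
  step 2: q0  (read d: q0→q0)
  step 3: q0  (read d: q0→q0)
  step 4: q0  (read d: q0→q0)
  step 5: q2  (read c: q0→q2)
  step 6: q1  (read c: q2→q1)

The earliest repeat is at step j = 1: N is in q0, which it already visited at step i = 0.

q0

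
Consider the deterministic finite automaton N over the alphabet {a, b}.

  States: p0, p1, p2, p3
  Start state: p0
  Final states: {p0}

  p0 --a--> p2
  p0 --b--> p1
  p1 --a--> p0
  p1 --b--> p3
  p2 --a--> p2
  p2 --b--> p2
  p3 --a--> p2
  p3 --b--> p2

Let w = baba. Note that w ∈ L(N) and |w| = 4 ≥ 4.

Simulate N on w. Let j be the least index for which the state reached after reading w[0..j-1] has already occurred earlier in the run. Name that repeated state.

p0

Run of N on w = b a b a:
  step 0: p0  (start)
  step 1: p1  (read b: p0→p1)
  step 2: p0  (read a: p1→p0)   ← first repeat (p0 seen earlier)
  step 3: p1  (read b: p0→p1)
  step 4: p0  (read a: p1→p0)

The earliest repeat is at step j = 2: N is in p0, which it already visited at step i = 0.
With |Q| = 4, pigeonhole forces a state repeat no later than step 4; the substring read between the first and second visits to that state can be pumped.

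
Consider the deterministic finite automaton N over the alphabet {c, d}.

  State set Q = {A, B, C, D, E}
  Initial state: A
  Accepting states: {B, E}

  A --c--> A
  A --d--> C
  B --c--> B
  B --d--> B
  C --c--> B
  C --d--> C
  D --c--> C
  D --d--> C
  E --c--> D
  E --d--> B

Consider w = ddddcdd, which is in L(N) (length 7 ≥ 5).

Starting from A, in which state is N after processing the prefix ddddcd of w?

B

Run of N on the first 6 characters of w = d d d d c d:
  step 0: A  (start)
  step 1: C  (read d: A→C)
  step 2: C  (read d: C→C)
  step 3: C  (read d: C→C)
  step 4: C  (read d: C→C)
  step 5: B  (read c: C→B)
  step 6: B  (read d: B→B)

After reading 6 characters, N is in state B.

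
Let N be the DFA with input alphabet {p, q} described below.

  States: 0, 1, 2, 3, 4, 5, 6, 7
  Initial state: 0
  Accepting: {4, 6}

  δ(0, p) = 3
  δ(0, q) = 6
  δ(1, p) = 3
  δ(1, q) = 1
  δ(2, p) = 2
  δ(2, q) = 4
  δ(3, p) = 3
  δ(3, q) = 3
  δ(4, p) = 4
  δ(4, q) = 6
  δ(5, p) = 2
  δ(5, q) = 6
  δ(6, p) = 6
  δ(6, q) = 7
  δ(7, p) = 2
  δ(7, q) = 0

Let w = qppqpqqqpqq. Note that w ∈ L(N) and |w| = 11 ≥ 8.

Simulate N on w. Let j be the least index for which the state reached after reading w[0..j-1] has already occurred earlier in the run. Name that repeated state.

State sequence: 0 -q-> 6 -p-> 6 -p-> 6 -q-> 7 -p-> 2 -q-> 4 -q-> 6 -q-> 7 -p-> 2 -q-> 4 -q-> 6
First repeat at step 2: 6 was already visited.

The earliest repeat is at step j = 2: N is in 6, which it already visited at step i = 1.

6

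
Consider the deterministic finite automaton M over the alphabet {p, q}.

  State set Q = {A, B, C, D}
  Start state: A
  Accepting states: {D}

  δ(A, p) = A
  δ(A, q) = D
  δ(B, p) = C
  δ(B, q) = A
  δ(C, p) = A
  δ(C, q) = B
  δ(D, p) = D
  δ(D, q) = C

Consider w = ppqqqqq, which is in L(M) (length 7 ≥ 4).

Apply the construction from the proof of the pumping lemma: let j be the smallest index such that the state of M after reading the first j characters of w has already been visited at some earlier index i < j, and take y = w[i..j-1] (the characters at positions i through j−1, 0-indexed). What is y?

Run of M on w = p p q q q q q:
  step 0: A  (start)
  step 1: A  (read p: A→A)   ← first repeat (A seen earlier)
  step 2: A  (read p: A→A)
  step 3: D  (read q: A→D)
  step 4: C  (read q: D→C)
  step 5: B  (read q: C→B)
  step 6: A  (read q: B→A)
  step 7: D  (read q: A→D)

So i = 0, j = 1, giving x = w[0:0] = ε, y = w[0:1] = p, z = w[1:7] = pqqqqq.
Check: |xy| = 1 ≤ 4 and |y| = 1 ≥ 1. Reading y takes M from A back to A, so every xyⁱz is accepted.
Since M has 4 states, any run of length ≥ 4 visits 4+1 states, so by pigeonhole some state repeats within the first 4 steps — that repeat gives the pumpable loop.

p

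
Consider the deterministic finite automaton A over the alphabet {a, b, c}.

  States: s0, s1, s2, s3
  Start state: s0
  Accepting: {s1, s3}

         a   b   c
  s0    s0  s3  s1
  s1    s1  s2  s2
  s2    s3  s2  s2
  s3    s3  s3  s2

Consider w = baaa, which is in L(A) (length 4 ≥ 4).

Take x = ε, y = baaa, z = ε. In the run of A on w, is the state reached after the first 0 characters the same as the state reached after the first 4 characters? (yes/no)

no

Run of A on the first 4 characters of w = b a a a:
  step 0: s0  (start)
  step 1: s3  (read b: s0→s3)
  step 2: s3  (read a: s3→s3)
  step 3: s3  (read a: s3→s3)
  step 4: s3  (read a: s3→s3)

After x (step 0): s0. After xy (step 4): s3.
They differ (s0 ≠ s3), so y is not a cycle from the state after x; this split is not the one the pumping-lemma construction produces, and pumping y need not keep the string in L(A).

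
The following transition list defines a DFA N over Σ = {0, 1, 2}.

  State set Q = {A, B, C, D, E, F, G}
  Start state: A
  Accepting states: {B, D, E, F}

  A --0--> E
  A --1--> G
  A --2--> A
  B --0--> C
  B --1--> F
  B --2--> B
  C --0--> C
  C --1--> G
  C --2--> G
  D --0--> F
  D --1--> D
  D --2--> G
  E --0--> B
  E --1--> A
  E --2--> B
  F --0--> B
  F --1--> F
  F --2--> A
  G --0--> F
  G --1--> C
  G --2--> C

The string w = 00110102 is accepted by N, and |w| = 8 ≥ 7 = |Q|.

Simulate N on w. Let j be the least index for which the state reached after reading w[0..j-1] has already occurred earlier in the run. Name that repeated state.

State sequence: A -0-> E -0-> B -1-> F -1-> F -0-> B -1-> F -0-> B -2-> B
First repeat at step 4: F was already visited.

The earliest repeat is at step j = 4: N is in F, which it already visited at step i = 3.
With |Q| = 7, pigeonhole forces a state repeat no later than step 7; the substring read between the first and second visits to that state can be pumped.

F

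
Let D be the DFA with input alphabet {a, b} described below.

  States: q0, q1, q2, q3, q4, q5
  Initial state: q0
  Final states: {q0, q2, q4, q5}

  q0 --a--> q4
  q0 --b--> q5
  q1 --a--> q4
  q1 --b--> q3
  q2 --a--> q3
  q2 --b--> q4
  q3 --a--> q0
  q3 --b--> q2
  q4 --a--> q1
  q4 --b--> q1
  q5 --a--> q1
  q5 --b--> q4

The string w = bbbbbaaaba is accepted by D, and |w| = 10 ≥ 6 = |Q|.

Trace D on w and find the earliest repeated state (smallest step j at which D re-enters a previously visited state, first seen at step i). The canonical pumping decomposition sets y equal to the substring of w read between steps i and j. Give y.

State sequence: q0 -b-> q5 -b-> q4 -b-> q1 -b-> q3 -b-> q2 -a-> q3 -a-> q0 -a-> q4 -b-> q1 -a-> q4
First repeat at step 6: q3 was already visited.

So i = 4, j = 6, giving x = w[0:4] = bbbb, y = w[4:6] = ba, z = w[6:10] = aaba.
Check: |xy| = 6 ≤ 6 and |y| = 2 ≥ 1. Reading y takes D from q3 back to q3, so every xyⁱz is accepted.
Pumping length from the standard proof: p = 6 (the number of states). The repeated state found above gives |xy| = j ≤ 6 and |y| = j − i ≥ 1.

ba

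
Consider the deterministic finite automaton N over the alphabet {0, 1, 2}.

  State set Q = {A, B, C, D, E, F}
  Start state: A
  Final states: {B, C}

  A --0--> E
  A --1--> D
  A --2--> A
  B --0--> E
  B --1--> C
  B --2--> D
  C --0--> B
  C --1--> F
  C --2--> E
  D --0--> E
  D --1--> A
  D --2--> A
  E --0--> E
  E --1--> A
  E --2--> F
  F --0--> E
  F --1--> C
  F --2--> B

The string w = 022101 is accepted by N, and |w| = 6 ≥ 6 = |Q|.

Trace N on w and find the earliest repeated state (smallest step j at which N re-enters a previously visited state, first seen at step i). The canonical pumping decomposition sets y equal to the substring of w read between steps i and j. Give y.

10

State sequence: A -0-> E -2-> F -2-> B -1-> C -0-> B -1-> C
First repeat at step 5: B was already visited.

So i = 3, j = 5, giving x = w[0:3] = 022, y = w[3:5] = 10, z = w[5:6] = 1.
Check: |xy| = 5 ≤ 6 and |y| = 2 ≥ 1. Reading y takes N from B back to B, so every xyⁱz is accepted.
With |Q| = 6, pigeonhole forces a state repeat no later than step 6; the substring read between the first and second visits to that state can be pumped.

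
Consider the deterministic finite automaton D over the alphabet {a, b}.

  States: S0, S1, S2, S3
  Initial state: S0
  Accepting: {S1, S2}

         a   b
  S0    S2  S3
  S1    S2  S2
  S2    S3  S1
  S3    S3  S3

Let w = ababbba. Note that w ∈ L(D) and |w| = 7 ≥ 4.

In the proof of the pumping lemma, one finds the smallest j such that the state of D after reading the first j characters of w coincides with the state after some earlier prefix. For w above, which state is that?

State sequence: S0 -a-> S2 -b-> S1 -a-> S2 -b-> S1 -b-> S2 -b-> S1 -a-> S2
First repeat at step 3: S2 was already visited.

The earliest repeat is at step j = 3: D is in S2, which it already visited at step i = 1.

S2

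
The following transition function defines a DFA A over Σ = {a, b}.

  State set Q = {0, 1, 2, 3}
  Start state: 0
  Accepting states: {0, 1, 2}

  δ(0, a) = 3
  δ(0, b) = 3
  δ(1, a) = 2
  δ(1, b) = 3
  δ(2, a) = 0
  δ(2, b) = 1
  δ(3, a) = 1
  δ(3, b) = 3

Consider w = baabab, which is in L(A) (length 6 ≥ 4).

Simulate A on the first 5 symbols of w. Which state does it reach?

2

State sequence: 0 -b-> 3 -a-> 1 -a-> 2 -b-> 1 -a-> 2

After reading 5 characters, A is in state 2.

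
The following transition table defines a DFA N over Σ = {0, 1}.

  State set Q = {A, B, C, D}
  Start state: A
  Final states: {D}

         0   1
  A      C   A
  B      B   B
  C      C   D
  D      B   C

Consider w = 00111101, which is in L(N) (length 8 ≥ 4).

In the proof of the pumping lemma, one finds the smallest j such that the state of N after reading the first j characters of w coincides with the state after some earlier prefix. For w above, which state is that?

State sequence: A -0-> C -0-> C -1-> D -1-> C -1-> D -1-> C -0-> C -1-> D
First repeat at step 2: C was already visited.

The earliest repeat is at step j = 2: N is in C, which it already visited at step i = 1.

C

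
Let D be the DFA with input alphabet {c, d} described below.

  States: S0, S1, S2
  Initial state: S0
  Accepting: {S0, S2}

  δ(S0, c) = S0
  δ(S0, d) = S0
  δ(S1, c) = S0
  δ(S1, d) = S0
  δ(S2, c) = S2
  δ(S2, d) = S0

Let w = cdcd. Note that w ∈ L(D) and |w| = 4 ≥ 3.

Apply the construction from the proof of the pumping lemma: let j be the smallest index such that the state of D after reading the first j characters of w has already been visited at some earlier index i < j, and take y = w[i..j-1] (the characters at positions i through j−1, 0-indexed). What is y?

c

Run of D on w = c d c d:
  step 0: S0  (start)
  step 1: S0  (read c: S0→S0)   ← first repeat (S0 seen earlier)
  step 2: S0  (read d: S0→S0)
  step 3: S0  (read c: S0→S0)
  step 4: S0  (read d: S0→S0)

So i = 0, j = 1, giving x = w[0:0] = ε, y = w[0:1] = c, z = w[1:4] = dcd.
Check: |xy| = 1 ≤ 3 and |y| = 1 ≥ 1. Reading y takes D from S0 back to S0, so every xyⁱz is accepted.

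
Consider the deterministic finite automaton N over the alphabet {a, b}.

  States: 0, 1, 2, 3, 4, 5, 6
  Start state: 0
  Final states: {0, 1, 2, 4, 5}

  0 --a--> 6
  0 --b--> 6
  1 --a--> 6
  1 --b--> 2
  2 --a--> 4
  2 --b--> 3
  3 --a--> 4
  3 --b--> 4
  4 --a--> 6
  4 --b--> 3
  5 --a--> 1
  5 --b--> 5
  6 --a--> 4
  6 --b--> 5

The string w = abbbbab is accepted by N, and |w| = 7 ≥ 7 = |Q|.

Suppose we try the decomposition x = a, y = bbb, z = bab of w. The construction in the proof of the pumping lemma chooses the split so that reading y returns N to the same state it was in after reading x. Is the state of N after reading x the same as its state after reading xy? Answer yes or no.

Run of N on the first 4 characters of w = a b b b:
  step 0: 0  (start)
  step 1: 6  (read a: 0→6)
  step 2: 5  (read b: 6→5)
  step 3: 5  (read b: 5→5)
  step 4: 5  (read b: 5→5)

After x (step 1): 6. After xy (step 4): 5.
They differ (6 ≠ 5), so y is not a cycle from the state after x; this split is not the one the pumping-lemma construction produces, and pumping y need not keep the string in L(N).

no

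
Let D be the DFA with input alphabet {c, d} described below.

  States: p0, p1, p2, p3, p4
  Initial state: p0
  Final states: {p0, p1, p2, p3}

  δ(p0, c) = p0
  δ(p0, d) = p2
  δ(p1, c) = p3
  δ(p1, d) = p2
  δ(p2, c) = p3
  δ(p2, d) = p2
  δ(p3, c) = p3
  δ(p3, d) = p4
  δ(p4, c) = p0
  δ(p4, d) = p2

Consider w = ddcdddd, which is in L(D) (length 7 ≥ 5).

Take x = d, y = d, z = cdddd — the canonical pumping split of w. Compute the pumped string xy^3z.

ddddcdddd

xy^3z = d·d·d·d·cdddd = ddddcdddd.
Reading y = d takes D from p2 back to p2, so after x·y·y·y the machine is still in p2, and z then leads to the accepting state p2. Hence ddddcdddd ∈ L(D).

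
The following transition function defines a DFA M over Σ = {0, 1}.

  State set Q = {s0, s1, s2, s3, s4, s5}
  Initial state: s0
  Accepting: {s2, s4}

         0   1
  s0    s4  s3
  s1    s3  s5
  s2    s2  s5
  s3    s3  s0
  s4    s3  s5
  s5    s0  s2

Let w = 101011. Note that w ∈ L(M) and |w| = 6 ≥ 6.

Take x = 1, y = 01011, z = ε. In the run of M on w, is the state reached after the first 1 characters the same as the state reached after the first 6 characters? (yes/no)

Run of M on the first 6 characters of w = 1 0 1 0 1 1:
  step 0: s0  (start)
  step 1: s3  (read 1: s0→s3)
  step 2: s3  (read 0: s3→s3)
  step 3: s0  (read 1: s3→s0)
  step 4: s4  (read 0: s0→s4)
  step 5: s5  (read 1: s4→s5)
  step 6: s2  (read 1: s5→s2)

After x (step 1): s3. After xy (step 6): s2.
They differ (s3 ≠ s2), so y is not a cycle from the state after x; this split is not the one the pumping-lemma construction produces, and pumping y need not keep the string in L(M).

no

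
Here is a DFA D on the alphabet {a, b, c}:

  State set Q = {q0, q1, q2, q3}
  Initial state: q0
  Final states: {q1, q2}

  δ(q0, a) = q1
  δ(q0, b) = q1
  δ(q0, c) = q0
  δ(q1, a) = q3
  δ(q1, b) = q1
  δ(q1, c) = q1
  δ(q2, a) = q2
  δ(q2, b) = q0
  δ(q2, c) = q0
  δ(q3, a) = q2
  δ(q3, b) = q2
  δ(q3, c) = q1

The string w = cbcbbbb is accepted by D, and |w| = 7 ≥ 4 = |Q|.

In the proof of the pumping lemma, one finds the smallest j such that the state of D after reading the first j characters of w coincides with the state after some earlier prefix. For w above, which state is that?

Run of D on w = c b c b b b b:
  step 0: q0  (start)
  step 1: q0  (read c: q0→q0)   ← first repeat (q0 seen earlier)
  step 2: q1  (read b: q0→q1)
  step 3: q1  (read c: q1→q1)
  step 4: q1  (read b: q1→q1)
  step 5: q1  (read b: q1→q1)
  step 6: q1  (read b: q1→q1)
  step 7: q1  (read b: q1→q1)

The earliest repeat is at step j = 1: D is in q0, which it already visited at step i = 0.
Pumping length from the standard proof: p = 4 (the number of states). The repeated state found above gives |xy| = j ≤ 4 and |y| = j − i ≥ 1.

q0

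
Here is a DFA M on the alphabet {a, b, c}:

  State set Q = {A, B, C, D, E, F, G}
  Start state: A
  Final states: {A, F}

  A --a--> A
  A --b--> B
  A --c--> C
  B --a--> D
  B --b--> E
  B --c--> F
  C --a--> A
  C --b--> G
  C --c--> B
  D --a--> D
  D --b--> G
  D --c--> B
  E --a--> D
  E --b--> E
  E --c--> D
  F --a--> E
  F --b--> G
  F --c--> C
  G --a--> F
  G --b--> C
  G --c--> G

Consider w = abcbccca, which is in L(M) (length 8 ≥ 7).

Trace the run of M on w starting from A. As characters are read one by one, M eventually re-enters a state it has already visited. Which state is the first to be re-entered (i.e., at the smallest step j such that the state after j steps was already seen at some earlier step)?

State sequence: A -a-> A -b-> B -c-> F -b-> G -c-> G -c-> G -c-> G -a-> F
First repeat at step 1: A was already visited.

The earliest repeat is at step j = 1: M is in A, which it already visited at step i = 0.
Since M has 7 states, any run of length ≥ 7 visits 7+1 states, so by pigeonhole some state repeats within the first 7 steps — that repeat gives the pumpable loop.

A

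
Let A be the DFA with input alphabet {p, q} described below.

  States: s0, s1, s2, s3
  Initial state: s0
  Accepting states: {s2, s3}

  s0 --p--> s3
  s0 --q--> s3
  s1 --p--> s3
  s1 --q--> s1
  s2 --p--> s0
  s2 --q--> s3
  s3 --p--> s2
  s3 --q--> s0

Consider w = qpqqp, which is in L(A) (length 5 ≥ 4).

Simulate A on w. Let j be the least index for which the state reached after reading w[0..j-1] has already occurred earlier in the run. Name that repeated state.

s3

State sequence: s0 -q-> s3 -p-> s2 -q-> s3 -q-> s0 -p-> s3
First repeat at step 3: s3 was already visited.

The earliest repeat is at step j = 3: A is in s3, which it already visited at step i = 1.
Since A has 4 states, any run of length ≥ 4 visits 4+1 states, so by pigeonhole some state repeats within the first 4 steps — that repeat gives the pumpable loop.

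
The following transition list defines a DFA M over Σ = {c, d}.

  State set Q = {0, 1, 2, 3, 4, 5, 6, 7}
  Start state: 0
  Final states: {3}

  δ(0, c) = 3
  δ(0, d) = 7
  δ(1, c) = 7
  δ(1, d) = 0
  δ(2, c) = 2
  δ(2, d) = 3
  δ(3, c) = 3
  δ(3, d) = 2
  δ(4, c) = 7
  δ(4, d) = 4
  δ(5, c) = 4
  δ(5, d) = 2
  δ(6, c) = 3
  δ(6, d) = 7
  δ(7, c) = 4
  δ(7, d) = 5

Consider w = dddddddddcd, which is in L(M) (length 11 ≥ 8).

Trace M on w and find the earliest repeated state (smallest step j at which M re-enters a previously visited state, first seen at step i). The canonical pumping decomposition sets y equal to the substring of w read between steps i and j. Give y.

Run of M on w = d d d d d d d d d c d:
  step 0: 0  (start)
  step 1: 7  (read d: 0→7)
  step 2: 5  (read d: 7→5)
  step 3: 2  (read d: 5→2)
  step 4: 3  (read d: 2→3)
  step 5: 2  (read d: 3→2)   ← first repeat (2 seen earlier)
  step 6: 3  (read d: 2→3)
  step 7: 2  (read d: 3→2)
  step 8: 3  (read d: 2→3)
  step 9: 2  (read d: 3→2)
  step 10: 2  (read c: 2→2)
  step 11: 3  (read d: 2→3)

So i = 3, j = 5, giving x = w[0:3] = ddd, y = w[3:5] = dd, z = w[5:11] = ddddcd.
Check: |xy| = 5 ≤ 8 and |y| = 2 ≥ 1. Reading y takes M from 2 back to 2, so every xyⁱz is accepted.
Since M has 8 states, any run of length ≥ 8 visits 8+1 states, so by pigeonhole some state repeats within the first 8 steps — that repeat gives the pumpable loop.

dd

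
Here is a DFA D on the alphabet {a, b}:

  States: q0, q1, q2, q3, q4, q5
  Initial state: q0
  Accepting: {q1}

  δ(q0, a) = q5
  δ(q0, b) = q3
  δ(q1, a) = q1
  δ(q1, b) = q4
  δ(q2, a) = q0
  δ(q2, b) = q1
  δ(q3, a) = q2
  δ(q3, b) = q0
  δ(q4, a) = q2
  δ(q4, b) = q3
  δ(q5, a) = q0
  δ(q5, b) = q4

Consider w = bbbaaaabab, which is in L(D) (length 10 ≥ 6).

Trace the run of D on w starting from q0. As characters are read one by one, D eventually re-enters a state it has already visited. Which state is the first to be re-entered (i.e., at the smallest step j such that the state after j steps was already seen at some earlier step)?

q0

Run of D on w = b b b a a a a b a b:
  step 0: q0  (start)
  step 1: q3  (read b: q0→q3)
  step 2: q0  (read b: q3→q0)   ← first repeat (q0 seen earlier)
  step 3: q3  (read b: q0→q3)
  step 4: q2  (read a: q3→q2)
  step 5: q0  (read a: q2→q0)
  step 6: q5  (read a: q0→q5)
  step 7: q0  (read a: q5→q0)
  step 8: q3  (read b: q0→q3)
  step 9: q2  (read a: q3→q2)
  step 10: q1  (read b: q2→q1)

The earliest repeat is at step j = 2: D is in q0, which it already visited at step i = 0.
Pumping length from the standard proof: p = 6 (the number of states). The repeated state found above gives |xy| = j ≤ 6 and |y| = j − i ≥ 1.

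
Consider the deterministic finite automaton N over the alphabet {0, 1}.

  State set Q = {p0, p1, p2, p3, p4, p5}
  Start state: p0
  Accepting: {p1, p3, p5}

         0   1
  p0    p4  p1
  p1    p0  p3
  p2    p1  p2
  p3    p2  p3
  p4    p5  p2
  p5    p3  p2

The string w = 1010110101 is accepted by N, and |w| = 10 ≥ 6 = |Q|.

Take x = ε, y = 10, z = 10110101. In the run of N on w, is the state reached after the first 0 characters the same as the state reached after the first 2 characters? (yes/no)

yes

State sequence: p0 -1-> p1 -0-> p0

After x (step 0): p0. After xy (step 2): p0.
They match, so y = 10 drives N around a cycle from p0 back to itself; pumping y any number of times keeps N in p0 before reading z, and xyⁱz ∈ L(N) for every i ≥ 0.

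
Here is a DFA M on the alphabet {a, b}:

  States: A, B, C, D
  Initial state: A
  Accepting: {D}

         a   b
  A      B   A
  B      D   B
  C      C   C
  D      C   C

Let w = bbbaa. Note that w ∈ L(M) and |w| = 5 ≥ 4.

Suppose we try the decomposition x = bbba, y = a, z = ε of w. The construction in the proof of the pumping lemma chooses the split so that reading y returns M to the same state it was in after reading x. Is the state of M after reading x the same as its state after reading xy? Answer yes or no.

no

State sequence: A -b-> A -b-> A -b-> A -a-> B -a-> D

After x (step 4): B. After xy (step 5): D.
They differ (B ≠ D), so y is not a cycle from the state after x; this split is not the one the pumping-lemma construction produces, and pumping y need not keep the string in L(M).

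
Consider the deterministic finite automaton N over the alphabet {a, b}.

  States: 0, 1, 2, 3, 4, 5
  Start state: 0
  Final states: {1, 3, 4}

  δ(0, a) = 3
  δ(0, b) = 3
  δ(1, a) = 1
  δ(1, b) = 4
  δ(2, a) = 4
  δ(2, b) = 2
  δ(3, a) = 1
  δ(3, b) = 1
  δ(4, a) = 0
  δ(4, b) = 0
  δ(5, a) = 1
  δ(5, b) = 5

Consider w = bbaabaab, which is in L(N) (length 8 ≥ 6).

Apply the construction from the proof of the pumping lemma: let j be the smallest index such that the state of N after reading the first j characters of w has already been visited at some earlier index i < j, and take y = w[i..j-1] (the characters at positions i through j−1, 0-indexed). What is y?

a

Run of N on w = b b a a b a a b:
  step 0: 0  (start)
  step 1: 3  (read b: 0→3)
  step 2: 1  (read b: 3→1)
  step 3: 1  (read a: 1→1)   ← first repeat (1 seen earlier)
  step 4: 1  (read a: 1→1)
  step 5: 4  (read b: 1→4)
  step 6: 0  (read a: 4→0)
  step 7: 3  (read a: 0→3)
  step 8: 1  (read b: 3→1)

So i = 2, j = 3, giving x = w[0:2] = bb, y = w[2:3] = a, z = w[3:8] = abaab.
Check: |xy| = 3 ≤ 6 and |y| = 1 ≥ 1. Reading y takes N from 1 back to 1, so every xyⁱz is accepted.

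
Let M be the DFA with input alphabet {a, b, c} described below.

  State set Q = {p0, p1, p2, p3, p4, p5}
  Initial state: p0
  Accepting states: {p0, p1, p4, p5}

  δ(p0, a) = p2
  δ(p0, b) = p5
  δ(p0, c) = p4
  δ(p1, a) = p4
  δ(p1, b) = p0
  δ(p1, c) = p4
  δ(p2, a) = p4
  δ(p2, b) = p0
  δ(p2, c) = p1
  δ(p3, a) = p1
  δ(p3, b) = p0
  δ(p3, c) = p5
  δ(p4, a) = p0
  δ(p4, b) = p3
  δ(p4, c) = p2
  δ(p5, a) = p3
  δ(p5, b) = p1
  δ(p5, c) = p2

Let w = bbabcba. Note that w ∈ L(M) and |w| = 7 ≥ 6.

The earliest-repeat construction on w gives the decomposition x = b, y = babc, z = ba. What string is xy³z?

bbabcbabcbabcba

xy^3z = b·babc·babc·babc·ba = bbabcbabcbabcba.
Reading y = babc takes M from p5 back to p5, so after x·y·y·y the machine is still in p5, and z then leads to the accepting state p4. Hence bbabcbabcbabcba ∈ L(M).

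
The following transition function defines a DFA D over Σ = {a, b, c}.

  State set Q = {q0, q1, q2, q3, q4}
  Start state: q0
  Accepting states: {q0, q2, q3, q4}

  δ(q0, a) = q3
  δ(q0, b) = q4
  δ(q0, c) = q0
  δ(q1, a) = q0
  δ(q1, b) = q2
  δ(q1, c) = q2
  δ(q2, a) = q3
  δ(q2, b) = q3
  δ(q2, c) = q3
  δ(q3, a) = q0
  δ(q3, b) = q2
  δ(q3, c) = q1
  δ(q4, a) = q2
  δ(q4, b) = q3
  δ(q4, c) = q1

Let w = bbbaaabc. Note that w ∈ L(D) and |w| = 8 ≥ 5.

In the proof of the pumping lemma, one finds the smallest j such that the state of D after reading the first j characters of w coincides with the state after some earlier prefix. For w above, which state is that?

State sequence: q0 -b-> q4 -b-> q3 -b-> q2 -a-> q3 -a-> q0 -a-> q3 -b-> q2 -c-> q3
First repeat at step 4: q3 was already visited.

The earliest repeat is at step j = 4: D is in q3, which it already visited at step i = 2.
With |Q| = 5, pigeonhole forces a state repeat no later than step 5; the substring read between the first and second visits to that state can be pumped.

q3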